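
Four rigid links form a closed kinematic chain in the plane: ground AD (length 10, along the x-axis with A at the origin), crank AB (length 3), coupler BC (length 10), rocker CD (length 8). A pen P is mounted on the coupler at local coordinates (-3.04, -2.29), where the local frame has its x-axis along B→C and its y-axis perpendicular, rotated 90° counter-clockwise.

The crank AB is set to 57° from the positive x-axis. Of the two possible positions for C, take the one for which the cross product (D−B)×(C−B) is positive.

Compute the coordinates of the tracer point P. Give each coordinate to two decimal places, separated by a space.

0.35 -1.07

A=(0,0), D=(10.00,0)
B = A + 3.00·(cos57°, sin57°) = (1.6339, 2.5160)
|BD| = 8.7362
circle(B,10.00) ∩ circle(D,8.00): a=6.4285, h=7.6599
  candidates: C₊=(9.9961,8.0000) cross=66.919; C₋=(5.5840,-6.6708) cross=-66.919
  mode + wants cross > 0 → take C=(9.9961,8.0000) (cross=66.919)
ex = (C−B)/|BC| = (0.8362,0.5484); ey = (-0.5484,0.8362)
P = B + -3.04·ex + -2.29·ey = (0.3477,-1.0661)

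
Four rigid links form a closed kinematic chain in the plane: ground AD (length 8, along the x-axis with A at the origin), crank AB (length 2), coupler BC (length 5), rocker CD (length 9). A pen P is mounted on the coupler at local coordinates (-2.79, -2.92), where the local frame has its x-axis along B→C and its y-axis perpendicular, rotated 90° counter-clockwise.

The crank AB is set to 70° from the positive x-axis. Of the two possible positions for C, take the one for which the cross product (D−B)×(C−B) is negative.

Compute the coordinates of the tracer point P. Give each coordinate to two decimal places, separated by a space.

-1.50 5.28

A=(0,0), D=(8.00,0)
B = A + 2.00·(cos70°, sin70°) = (0.6840, 1.8794)
|BD| = 7.5535
circle(B,5.00) ∩ circle(D,9.00): a=0.0699, h=4.9995
  candidates: C₊=(1.9956,6.7043) cross=37.764; C₋=(-0.4922,-2.9803) cross=-37.764
  mode - wants cross < 0 → take C=(-0.4922,-2.9803) (cross=-37.764)
ex = (C−B)/|BC| = (-0.2353,-0.9719); ey = (0.9719,-0.2353)
P = B + -2.79·ex + -2.92·ey = (-1.4977,5.2780)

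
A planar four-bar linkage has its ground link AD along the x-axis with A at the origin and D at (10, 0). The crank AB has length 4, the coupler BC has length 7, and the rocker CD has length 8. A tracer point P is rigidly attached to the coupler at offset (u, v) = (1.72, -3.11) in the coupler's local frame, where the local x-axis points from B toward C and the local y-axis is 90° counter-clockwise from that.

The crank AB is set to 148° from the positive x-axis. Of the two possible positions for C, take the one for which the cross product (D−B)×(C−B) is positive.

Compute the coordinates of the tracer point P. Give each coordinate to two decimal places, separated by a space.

-0.79 -0.30

A=(0,0), D=(10.00,0)
B = A + 4.00·(cos148°, sin148°) = (-3.3922, 2.1197)
|BD| = 13.5589
circle(B,7.00) ∩ circle(D,8.00): a=6.2263, h=3.1989
  candidates: C₊=(3.2577,4.3059) cross=43.374; C₋=(2.2575,-2.0133) cross=-43.374
  mode + wants cross > 0 → take C=(3.2577,4.3059) (cross=43.374)
ex = (C−B)/|BC| = (0.9500,0.3123); ey = (-0.3123,0.9500)
P = B + 1.72·ex + -3.11·ey = (-0.7869,-0.2976)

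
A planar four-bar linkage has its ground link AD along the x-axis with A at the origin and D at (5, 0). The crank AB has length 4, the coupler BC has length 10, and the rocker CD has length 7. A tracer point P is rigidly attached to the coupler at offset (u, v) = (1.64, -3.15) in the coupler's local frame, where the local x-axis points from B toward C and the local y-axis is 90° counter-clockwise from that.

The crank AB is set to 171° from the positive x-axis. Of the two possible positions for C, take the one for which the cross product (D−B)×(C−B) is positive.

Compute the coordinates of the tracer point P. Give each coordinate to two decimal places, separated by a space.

A=(0,0), D=(5.00,0)
B = A + 4.00·(cos171°, sin171°) = (-3.9508, 0.6257)
|BD| = 8.9726
circle(B,10.00) ∩ circle(D,7.00): a=7.3283, h=6.8041
  candidates: C₊=(3.8342,6.9022) cross=61.051; C₋=(2.8852,-6.6729) cross=-61.051
  mode + wants cross > 0 → take C=(3.8342,6.9022) (cross=61.051)
ex = (C−B)/|BC| = (0.7785,0.6277); ey = (-0.6277,0.7785)
P = B + 1.64·ex + -3.15·ey = (-0.6969,-0.7972)

-0.70 -0.80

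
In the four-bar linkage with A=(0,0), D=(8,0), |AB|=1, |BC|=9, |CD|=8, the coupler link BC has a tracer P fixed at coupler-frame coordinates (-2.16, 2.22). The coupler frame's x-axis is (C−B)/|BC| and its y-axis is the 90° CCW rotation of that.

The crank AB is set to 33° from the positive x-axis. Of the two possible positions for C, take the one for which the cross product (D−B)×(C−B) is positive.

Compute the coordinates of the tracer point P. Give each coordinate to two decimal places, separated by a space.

-2.23 0.12

A=(0,0), D=(8.00,0)
B = A + 1.00·(cos33°, sin33°) = (0.8387, 0.5446)
|BD| = 7.1820
circle(B,9.00) ∩ circle(D,8.00): a=4.7745, h=7.6292
  candidates: C₊=(6.1780,7.7898) cross=54.793; C₋=(5.0209,-7.4246) cross=-54.793
  mode + wants cross > 0 → take C=(6.1780,7.7898) (cross=54.793)
ex = (C−B)/|BC| = (0.5933,0.8050); ey = (-0.8050,0.5933)
P = B + -2.16·ex + 2.22·ey = (-2.2299,0.1228)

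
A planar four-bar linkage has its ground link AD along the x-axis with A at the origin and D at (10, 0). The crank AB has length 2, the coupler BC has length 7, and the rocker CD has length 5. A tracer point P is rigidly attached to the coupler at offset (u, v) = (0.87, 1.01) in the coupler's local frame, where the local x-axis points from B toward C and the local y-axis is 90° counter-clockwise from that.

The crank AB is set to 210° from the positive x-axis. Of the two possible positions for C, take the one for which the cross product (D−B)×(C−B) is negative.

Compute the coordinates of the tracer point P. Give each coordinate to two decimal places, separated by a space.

A=(0,0), D=(10.00,0)
B = A + 2.00·(cos210°, sin210°) = (-1.7321, -1.0000)
|BD| = 11.7746
circle(B,7.00) ∩ circle(D,5.00): a=6.9064, h=1.1407
  candidates: C₊=(5.0526,0.7231) cross=13.431; C₋=(5.2463,-1.5500) cross=-13.431
  mode - wants cross < 0 → take C=(5.2463,-1.5500) (cross=-13.431)
ex = (C−B)/|BC| = (0.9969,-0.0786); ey = (0.0786,0.9969)
P = B + 0.87·ex + 1.01·ey = (-0.7854,-0.0615)

-0.79 -0.06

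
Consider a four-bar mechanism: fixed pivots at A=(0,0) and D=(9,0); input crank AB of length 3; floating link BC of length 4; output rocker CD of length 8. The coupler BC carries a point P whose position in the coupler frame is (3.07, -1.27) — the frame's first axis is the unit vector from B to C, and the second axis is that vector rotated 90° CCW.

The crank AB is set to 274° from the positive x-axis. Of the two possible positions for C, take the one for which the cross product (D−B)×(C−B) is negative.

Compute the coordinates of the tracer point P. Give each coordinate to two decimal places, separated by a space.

1.73 -5.94

A=(0,0), D=(9.00,0)
B = A + 3.00·(cos274°, sin274°) = (0.2093, -2.9927)
|BD| = 9.2862
circle(B,4.00) ∩ circle(D,8.00): a=2.0586, h=3.4296
  candidates: C₊=(1.0528,0.9174) cross=31.848; C₋=(3.2633,-5.5759) cross=-31.848
  mode - wants cross < 0 → take C=(3.2633,-5.5759) (cross=-31.848)
ex = (C−B)/|BC| = (0.7635,-0.6458); ey = (0.6458,0.7635)
P = B + 3.07·ex + -1.27·ey = (1.7331,-5.9449)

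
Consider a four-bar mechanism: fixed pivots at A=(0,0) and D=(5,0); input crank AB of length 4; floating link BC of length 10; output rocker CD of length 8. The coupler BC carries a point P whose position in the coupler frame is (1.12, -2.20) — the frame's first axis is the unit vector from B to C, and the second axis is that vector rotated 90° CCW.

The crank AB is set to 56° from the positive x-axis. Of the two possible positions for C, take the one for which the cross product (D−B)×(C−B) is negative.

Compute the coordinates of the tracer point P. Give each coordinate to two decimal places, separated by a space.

-0.14 2.63

A=(0,0), D=(5.00,0)
B = A + 4.00·(cos56°, sin56°) = (2.2368, 3.3162)
|BD| = 4.3165
circle(B,10.00) ∩ circle(D,8.00): a=6.3283, h=7.7429
  candidates: C₊=(12.2363,3.4111) cross=33.422; C₋=(0.3394,-6.5022) cross=-33.422
  mode - wants cross < 0 → take C=(0.3394,-6.5022) (cross=-33.422)
ex = (C−B)/|BC| = (-0.1897,-0.9818); ey = (0.9818,-0.1897)
P = B + 1.12·ex + -2.20·ey = (-0.1358,2.6339)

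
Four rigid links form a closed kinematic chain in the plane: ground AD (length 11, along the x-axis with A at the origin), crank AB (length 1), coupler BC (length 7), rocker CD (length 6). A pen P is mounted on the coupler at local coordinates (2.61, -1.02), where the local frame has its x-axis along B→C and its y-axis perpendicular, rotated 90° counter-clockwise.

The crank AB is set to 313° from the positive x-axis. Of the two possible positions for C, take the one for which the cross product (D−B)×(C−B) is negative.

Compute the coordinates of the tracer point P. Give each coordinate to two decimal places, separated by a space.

A=(0,0), D=(11.00,0)
B = A + 1.00·(cos313°, sin313°) = (0.6820, -0.7314)
|BD| = 10.3439
circle(B,7.00) ∩ circle(D,6.00): a=5.8003, h=3.9187
  candidates: C₊=(6.1908,3.5876) cross=40.534; C₋=(6.7449,-4.2301) cross=-40.534
  mode - wants cross < 0 → take C=(6.7449,-4.2301) (cross=-40.534)
ex = (C−B)/|BC| = (0.8661,-0.4998); ey = (0.4998,0.8661)
P = B + 2.61·ex + -1.02·ey = (2.4328,-2.9193)

2.43 -2.92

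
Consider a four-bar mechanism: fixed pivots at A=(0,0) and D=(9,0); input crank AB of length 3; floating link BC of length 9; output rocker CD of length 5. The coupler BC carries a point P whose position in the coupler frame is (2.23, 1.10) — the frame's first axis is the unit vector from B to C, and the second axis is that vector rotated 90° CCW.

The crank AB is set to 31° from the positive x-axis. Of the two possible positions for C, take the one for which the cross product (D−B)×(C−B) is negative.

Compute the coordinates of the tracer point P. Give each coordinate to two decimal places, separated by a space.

4.90 0.68

A=(0,0), D=(9.00,0)
B = A + 3.00·(cos31°, sin31°) = (2.5715, 1.5451)
|BD| = 6.6116
circle(B,9.00) ∩ circle(D,5.00): a=7.5408, h=4.9129
  candidates: C₊=(11.0516,4.5597) cross=32.482; C₋=(8.7553,-4.9940) cross=-32.482
  mode - wants cross < 0 → take C=(8.7553,-4.9940) (cross=-32.482)
ex = (C−B)/|BC| = (0.6871,-0.7266); ey = (0.7266,0.6871)
P = B + 2.23·ex + 1.10·ey = (4.9029,0.6807)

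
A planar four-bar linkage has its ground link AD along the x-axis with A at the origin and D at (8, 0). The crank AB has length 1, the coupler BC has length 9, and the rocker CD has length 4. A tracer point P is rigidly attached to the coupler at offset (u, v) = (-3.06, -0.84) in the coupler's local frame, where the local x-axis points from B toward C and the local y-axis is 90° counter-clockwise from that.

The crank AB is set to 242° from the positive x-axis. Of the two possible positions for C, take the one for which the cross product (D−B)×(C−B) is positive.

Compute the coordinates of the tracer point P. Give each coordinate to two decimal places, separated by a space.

A=(0,0), D=(8.00,0)
B = A + 1.00·(cos242°, sin242°) = (-0.4695, -0.8829)
|BD| = 8.5154
circle(B,9.00) ∩ circle(D,4.00): a=8.0743, h=3.9756
  candidates: C₊=(7.1491,3.9084) cross=33.854; C₋=(7.9735,-3.9999) cross=-33.854
  mode + wants cross > 0 → take C=(7.1491,3.9084) (cross=33.854)
ex = (C−B)/|BC| = (0.8465,0.5324); ey = (-0.5324,0.8465)
P = B + -3.06·ex + -0.84·ey = (-2.6126,-3.2231)

-2.61 -3.22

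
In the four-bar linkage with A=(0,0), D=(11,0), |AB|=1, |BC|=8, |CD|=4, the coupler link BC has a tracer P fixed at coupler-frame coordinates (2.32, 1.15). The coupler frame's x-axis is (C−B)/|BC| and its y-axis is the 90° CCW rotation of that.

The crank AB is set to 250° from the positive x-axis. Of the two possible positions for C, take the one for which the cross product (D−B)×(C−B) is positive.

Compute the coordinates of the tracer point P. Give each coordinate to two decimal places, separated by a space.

1.52 0.86

A=(0,0), D=(11.00,0)
B = A + 1.00·(cos250°, sin250°) = (-0.3420, -0.9397)
|BD| = 11.3809
circle(B,8.00) ∩ circle(D,4.00): a=7.7992, h=1.7810
  candidates: C₊=(7.2835,1.4792) cross=20.269; C₋=(7.5776,-2.0706) cross=-20.269
  mode + wants cross > 0 → take C=(7.2835,1.4792) (cross=20.269)
ex = (C−B)/|BC| = (0.9532,0.3024); ey = (-0.3024,0.9532)
P = B + 2.32·ex + 1.15·ey = (1.5217,0.8579)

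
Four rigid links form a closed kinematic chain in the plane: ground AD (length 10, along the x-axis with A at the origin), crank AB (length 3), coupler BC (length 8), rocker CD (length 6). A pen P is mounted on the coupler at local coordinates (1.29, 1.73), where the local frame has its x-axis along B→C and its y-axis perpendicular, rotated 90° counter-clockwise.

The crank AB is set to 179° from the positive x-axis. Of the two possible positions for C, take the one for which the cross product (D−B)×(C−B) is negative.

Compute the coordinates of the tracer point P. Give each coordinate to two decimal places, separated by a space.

A=(0,0), D=(10.00,0)
B = A + 3.00·(cos179°, sin179°) = (-2.9995, 0.0524)
|BD| = 12.9996
circle(B,8.00) ∩ circle(D,6.00): a=7.5768, h=2.5676
  candidates: C₊=(4.5875,2.5894) cross=33.378; C₋=(4.5668,-2.5457) cross=-33.378
  mode - wants cross < 0 → take C=(4.5668,-2.5457) (cross=-33.378)
ex = (C−B)/|BC| = (0.9458,-0.3248); ey = (0.3248,0.9458)
P = B + 1.29·ex + 1.73·ey = (-1.2176,1.2696)

-1.22 1.27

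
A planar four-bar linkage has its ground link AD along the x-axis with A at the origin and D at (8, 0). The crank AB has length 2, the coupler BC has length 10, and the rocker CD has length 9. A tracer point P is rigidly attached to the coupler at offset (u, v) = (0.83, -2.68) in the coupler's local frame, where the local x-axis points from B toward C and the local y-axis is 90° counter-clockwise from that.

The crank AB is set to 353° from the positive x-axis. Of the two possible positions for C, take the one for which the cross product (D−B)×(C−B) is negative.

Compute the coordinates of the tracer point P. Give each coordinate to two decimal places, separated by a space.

A=(0,0), D=(8.00,0)
B = A + 2.00·(cos353°, sin353°) = (1.9851, -0.2437)
|BD| = 6.0198
circle(B,10.00) ∩ circle(D,9.00): a=4.5880, h=8.8854
  candidates: C₊=(6.2096,8.8201) cross=53.489; C₋=(6.9291,-8.9361) cross=-53.489
  mode - wants cross < 0 → take C=(6.9291,-8.9361) (cross=-53.489)
ex = (C−B)/|BC| = (0.4944,-0.8692); ey = (0.8692,0.4944)
P = B + 0.83·ex + -2.68·ey = (0.0659,-2.2902)

0.07 -2.29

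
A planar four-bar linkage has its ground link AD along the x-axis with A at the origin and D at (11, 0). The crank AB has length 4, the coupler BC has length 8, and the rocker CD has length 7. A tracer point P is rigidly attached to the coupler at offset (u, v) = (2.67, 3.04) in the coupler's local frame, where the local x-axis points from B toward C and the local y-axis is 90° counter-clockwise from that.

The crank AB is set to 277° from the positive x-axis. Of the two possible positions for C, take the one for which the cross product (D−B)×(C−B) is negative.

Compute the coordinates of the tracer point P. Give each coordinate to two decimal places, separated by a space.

3.95 -1.87

A=(0,0), D=(11.00,0)
B = A + 4.00·(cos277°, sin277°) = (0.4875, -3.9702)
|BD| = 11.2372
circle(B,8.00) ∩ circle(D,7.00): a=6.2860, h=4.9483
  candidates: C₊=(4.6199,2.8799) cross=55.605; C₋=(8.1164,-6.3785) cross=-55.605
  mode - wants cross < 0 → take C=(8.1164,-6.3785) (cross=-55.605)
ex = (C−B)/|BC| = (0.9536,-0.3010); ey = (0.3010,0.9536)
P = B + 2.67·ex + 3.04·ey = (3.9488,-1.8750)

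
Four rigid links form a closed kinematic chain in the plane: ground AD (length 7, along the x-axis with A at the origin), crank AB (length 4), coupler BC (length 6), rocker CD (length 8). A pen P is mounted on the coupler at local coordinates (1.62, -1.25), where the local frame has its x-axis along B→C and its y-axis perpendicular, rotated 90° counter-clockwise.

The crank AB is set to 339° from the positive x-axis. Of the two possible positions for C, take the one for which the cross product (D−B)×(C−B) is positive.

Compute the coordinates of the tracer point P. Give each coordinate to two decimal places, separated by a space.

A=(0,0), D=(7.00,0)
B = A + 4.00·(cos339°, sin339°) = (3.7343, -1.4335)
|BD| = 3.5664
circle(B,6.00) ∩ circle(D,8.00): a=-2.1423, h=5.6045
  candidates: C₊=(-0.4799,2.8374) cross=19.988; C₋=(4.0254,-7.4264) cross=-19.988
  mode + wants cross > 0 → take C=(-0.4799,2.8374) (cross=19.988)
ex = (C−B)/|BC| = (-0.7024,0.7118); ey = (-0.7118,-0.7024)
P = B + 1.62·ex + -1.25·ey = (3.4862,0.5976)

3.49 0.60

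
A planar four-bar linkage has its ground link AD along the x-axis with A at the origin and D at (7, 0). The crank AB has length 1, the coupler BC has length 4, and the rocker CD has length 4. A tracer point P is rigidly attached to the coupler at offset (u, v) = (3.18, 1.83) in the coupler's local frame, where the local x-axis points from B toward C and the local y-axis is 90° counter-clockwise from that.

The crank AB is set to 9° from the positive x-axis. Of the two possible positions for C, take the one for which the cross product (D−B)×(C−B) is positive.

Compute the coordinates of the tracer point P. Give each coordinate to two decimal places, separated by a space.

A=(0,0), D=(7.00,0)
B = A + 1.00·(cos9°, sin9°) = (0.9877, 0.1564)
|BD| = 6.0143
circle(B,4.00) ∩ circle(D,4.00): a=3.0072, h=2.6376
  candidates: C₊=(4.0624,2.7149) cross=15.863; C₋=(3.9252,-2.5585) cross=-15.863
  mode + wants cross > 0 → take C=(4.0624,2.7149) (cross=15.863)
ex = (C−B)/|BC| = (0.7687,0.6396); ey = (-0.6396,0.7687)
P = B + 3.18·ex + 1.83·ey = (2.2616,3.5971)

2.26 3.60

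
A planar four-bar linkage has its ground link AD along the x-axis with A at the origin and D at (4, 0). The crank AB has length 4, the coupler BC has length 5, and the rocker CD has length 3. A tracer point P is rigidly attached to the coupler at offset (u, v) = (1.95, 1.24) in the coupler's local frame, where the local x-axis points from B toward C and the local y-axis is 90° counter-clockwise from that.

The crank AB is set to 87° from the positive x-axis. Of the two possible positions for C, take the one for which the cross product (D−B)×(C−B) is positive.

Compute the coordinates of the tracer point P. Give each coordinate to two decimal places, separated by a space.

A=(0,0), D=(4.00,0)
B = A + 4.00·(cos87°, sin87°) = (0.2093, 3.9945)
|BD| = 5.5068
circle(B,5.00) ∩ circle(D,3.00): a=4.2062, h=2.7034
  candidates: C₊=(5.0656,2.8044) cross=14.887; C₋=(1.1437,-0.9174) cross=-14.887
  mode + wants cross > 0 → take C=(5.0656,2.8044) (cross=14.887)
ex = (C−B)/|BC| = (0.9713,-0.2380); ey = (0.2380,0.9713)
P = B + 1.95·ex + 1.24·ey = (2.3985,4.7347)

2.40 4.73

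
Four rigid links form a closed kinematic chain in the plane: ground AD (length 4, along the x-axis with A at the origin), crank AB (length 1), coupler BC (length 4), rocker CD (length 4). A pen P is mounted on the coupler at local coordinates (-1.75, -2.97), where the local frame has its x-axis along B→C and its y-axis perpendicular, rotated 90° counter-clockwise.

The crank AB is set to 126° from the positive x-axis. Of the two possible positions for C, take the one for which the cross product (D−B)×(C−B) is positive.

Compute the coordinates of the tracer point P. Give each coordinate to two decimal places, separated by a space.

A=(0,0), D=(4.00,0)
B = A + 1.00·(cos126°, sin126°) = (-0.5878, 0.8090)
|BD| = 4.6586
circle(B,4.00) ∩ circle(D,4.00): a=2.3293, h=3.2518
  candidates: C₊=(2.2708,3.6069) cross=15.149; C₋=(1.1414,-2.7979) cross=-15.149
  mode + wants cross > 0 → take C=(2.2708,3.6069) (cross=15.149)
ex = (C−B)/|BC| = (0.7147,0.6995); ey = (-0.6995,0.7147)
P = B + -1.75·ex + -2.97·ey = (0.2390,-2.5376)

0.24 -2.54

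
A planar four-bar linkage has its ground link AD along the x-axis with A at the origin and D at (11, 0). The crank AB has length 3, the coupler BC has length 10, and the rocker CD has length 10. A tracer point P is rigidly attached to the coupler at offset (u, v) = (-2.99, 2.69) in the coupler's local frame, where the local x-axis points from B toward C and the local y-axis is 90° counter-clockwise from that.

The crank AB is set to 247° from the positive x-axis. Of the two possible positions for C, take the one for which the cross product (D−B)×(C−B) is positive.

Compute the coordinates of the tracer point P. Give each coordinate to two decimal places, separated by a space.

A=(0,0), D=(11.00,0)
B = A + 3.00·(cos247°, sin247°) = (-1.1722, -2.7615)
|BD| = 12.4815
circle(B,10.00) ∩ circle(D,10.00): a=6.2408, h=7.8136
  candidates: C₊=(3.1851,6.2392) cross=97.526; C₋=(6.6427,-9.0008) cross=-97.526
  mode + wants cross > 0 → take C=(3.1851,6.2392) (cross=97.526)
ex = (C−B)/|BC| = (0.4357,0.9001); ey = (-0.9001,0.4357)
P = B + -2.99·ex + 2.69·ey = (-4.8962,-4.2806)

-4.90 -4.28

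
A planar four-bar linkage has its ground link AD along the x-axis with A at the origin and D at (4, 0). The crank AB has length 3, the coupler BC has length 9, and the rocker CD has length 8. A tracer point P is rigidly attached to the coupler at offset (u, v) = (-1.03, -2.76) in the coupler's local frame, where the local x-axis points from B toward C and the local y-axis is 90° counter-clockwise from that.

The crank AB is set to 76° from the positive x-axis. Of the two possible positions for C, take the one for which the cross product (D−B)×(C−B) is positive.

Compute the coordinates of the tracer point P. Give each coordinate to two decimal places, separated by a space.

0.76 -0.03

A=(0,0), D=(4.00,0)
B = A + 3.00·(cos76°, sin76°) = (0.7258, 2.9109)
|BD| = 4.3811
circle(B,9.00) ∩ circle(D,8.00): a=4.1307, h=7.9961
  candidates: C₊=(9.1256,6.1423) cross=35.031; C₋=(-1.4999,-5.8096) cross=-35.031
  mode + wants cross > 0 → take C=(9.1256,6.1423) (cross=35.031)
ex = (C−B)/|BC| = (0.9333,0.3590); ey = (-0.3590,0.9333)
P = B + -1.03·ex + -2.76·ey = (0.7554,-0.0349)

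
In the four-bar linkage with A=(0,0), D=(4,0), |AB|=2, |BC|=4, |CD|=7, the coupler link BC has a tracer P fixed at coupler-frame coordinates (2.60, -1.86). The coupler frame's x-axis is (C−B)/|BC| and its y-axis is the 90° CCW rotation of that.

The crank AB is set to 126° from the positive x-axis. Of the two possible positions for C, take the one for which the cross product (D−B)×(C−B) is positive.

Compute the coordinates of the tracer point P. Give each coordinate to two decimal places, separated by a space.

A=(0,0), D=(4.00,0)
B = A + 2.00·(cos126°, sin126°) = (-1.1756, 1.6180)
|BD| = 5.4226
circle(B,4.00) ∩ circle(D,7.00): a=-0.3315, h=3.9862
  candidates: C₊=(-0.3025,5.5216) cross=21.616; C₋=(-2.6814,-2.0877) cross=-21.616
  mode + wants cross > 0 → take C=(-0.3025,5.5216) (cross=21.616)
ex = (C−B)/|BC| = (0.2183,0.9759); ey = (-0.9759,0.2183)
P = B + 2.60·ex + -1.86·ey = (1.2071,3.7494)

1.21 3.75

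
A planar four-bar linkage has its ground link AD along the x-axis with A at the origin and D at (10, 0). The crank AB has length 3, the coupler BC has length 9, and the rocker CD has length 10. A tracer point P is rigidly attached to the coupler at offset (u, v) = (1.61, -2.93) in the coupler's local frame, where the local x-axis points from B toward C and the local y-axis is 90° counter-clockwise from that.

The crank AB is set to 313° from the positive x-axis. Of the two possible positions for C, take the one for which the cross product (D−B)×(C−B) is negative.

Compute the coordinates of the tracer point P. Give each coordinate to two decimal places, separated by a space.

A=(0,0), D=(10.00,0)
B = A + 3.00·(cos313°, sin313°) = (2.0460, -2.1941)
|BD| = 8.2511
circle(B,9.00) ∩ circle(D,10.00): a=2.9742, h=8.4944
  candidates: C₊=(2.6543,6.7854) cross=70.088; C₋=(7.1718,-9.5917) cross=-70.088
  mode - wants cross < 0 → take C=(7.1718,-9.5917) (cross=-70.088)
ex = (C−B)/|BC| = (0.5695,-0.8220); ey = (0.8220,0.5695)
P = B + 1.61·ex + -2.93·ey = (0.5546,-5.1862)

0.55 -5.19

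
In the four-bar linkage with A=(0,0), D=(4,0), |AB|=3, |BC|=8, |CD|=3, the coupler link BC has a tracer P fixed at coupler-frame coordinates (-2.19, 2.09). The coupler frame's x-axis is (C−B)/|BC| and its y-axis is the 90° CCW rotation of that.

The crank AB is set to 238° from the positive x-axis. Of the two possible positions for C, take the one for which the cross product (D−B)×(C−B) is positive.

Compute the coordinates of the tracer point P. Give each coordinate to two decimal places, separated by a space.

A=(0,0), D=(4.00,0)
B = A + 3.00·(cos238°, sin238°) = (-1.5898, -2.5441)
|BD| = 6.1415
circle(B,8.00) ∩ circle(D,3.00): a=7.5485, h=2.6496
  candidates: C₊=(4.1830,2.9944) cross=16.273; C₋=(6.3782,-1.8287) cross=-16.273
  mode + wants cross > 0 → take C=(4.1830,2.9944) (cross=16.273)
ex = (C−B)/|BC| = (0.7216,0.6923); ey = (-0.6923,0.7216)
P = B + -2.19·ex + 2.09·ey = (-4.6170,-2.5522)

-4.62 -2.55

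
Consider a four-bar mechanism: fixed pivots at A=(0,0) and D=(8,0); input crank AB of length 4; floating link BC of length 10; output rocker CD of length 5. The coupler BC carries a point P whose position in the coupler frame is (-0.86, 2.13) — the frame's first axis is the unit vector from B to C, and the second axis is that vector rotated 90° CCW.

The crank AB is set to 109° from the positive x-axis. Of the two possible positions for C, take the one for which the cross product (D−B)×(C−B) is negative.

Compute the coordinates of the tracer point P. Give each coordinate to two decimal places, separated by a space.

A=(0,0), D=(8.00,0)
B = A + 4.00·(cos109°, sin109°) = (-1.3023, 3.7821)
|BD| = 10.0417
circle(B,10.00) ∩ circle(D,5.00): a=8.7553, h=4.8317
  candidates: C₊=(8.6281,4.9604) cross=48.518; C₋=(4.9885,-3.9914) cross=-48.518
  mode - wants cross < 0 → take C=(4.9885,-3.9914) (cross=-48.518)
ex = (C−B)/|BC| = (0.6291,-0.7773); ey = (0.7773,0.6291)
P = B + -0.86·ex + 2.13·ey = (-0.1875,5.7905)

-0.19 5.79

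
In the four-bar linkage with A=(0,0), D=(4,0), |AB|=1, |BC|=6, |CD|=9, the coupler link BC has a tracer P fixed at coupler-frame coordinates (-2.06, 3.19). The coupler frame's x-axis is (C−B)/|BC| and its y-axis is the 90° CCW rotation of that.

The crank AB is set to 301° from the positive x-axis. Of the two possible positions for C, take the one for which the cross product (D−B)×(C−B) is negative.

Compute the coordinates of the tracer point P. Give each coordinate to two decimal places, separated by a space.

4.31 -0.96

A=(0,0), D=(4.00,0)
B = A + 1.00·(cos301°, sin301°) = (0.5150, -0.8572)
|BD| = 3.5888
circle(B,6.00) ∩ circle(D,9.00): a=-4.4750, h=3.9968
  candidates: C₊=(-4.7851,1.9551) cross=14.344; C₋=(-2.8759,-5.8071) cross=-14.344
  mode - wants cross < 0 → take C=(-2.8759,-5.8071) (cross=-14.344)
ex = (C−B)/|BC| = (-0.5652,-0.8250); ey = (0.8250,-0.5652)
P = B + -2.06·ex + 3.19·ey = (4.3110,-0.9605)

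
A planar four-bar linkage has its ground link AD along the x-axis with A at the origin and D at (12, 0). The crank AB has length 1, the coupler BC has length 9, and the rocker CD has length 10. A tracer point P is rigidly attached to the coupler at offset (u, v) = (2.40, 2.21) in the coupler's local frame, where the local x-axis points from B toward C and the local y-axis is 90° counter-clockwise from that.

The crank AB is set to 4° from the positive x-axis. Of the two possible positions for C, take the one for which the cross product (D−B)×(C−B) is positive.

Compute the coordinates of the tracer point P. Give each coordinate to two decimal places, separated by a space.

0.36 3.27

A=(0,0), D=(12.00,0)
B = A + 1.00·(cos4°, sin4°) = (0.9976, 0.0698)
|BD| = 11.0027
circle(B,9.00) ∩ circle(D,10.00): a=4.6379, h=7.7130
  candidates: C₊=(5.6843,7.7532) cross=84.863; C₋=(5.5865,-7.6725) cross=-84.863
  mode + wants cross > 0 → take C=(5.6843,7.7532) (cross=84.863)
ex = (C−B)/|BC| = (0.5207,0.8537); ey = (-0.8537,0.5207)
P = B + 2.40·ex + 2.21·ey = (0.3606,3.2695)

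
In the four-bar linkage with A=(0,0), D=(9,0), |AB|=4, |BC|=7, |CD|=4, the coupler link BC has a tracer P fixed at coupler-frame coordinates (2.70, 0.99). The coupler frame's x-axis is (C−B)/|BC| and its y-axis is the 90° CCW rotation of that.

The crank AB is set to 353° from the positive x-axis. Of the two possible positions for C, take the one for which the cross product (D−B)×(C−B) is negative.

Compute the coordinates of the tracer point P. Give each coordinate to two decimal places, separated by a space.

A=(0,0), D=(9.00,0)
B = A + 4.00·(cos353°, sin353°) = (3.9702, -0.4875)
|BD| = 5.0534
circle(B,7.00) ∩ circle(D,4.00): a=5.7918, h=3.9312
  candidates: C₊=(9.3558,3.9841) cross=19.866; C₋=(10.1142,-3.8417) cross=-19.866
  mode - wants cross < 0 → take C=(10.1142,-3.8417) (cross=-19.866)
ex = (C−B)/|BC| = (0.8777,-0.4792); ey = (0.4792,0.8777)
P = B + 2.70·ex + 0.99·ey = (6.8144,-0.9123)

6.81 -0.91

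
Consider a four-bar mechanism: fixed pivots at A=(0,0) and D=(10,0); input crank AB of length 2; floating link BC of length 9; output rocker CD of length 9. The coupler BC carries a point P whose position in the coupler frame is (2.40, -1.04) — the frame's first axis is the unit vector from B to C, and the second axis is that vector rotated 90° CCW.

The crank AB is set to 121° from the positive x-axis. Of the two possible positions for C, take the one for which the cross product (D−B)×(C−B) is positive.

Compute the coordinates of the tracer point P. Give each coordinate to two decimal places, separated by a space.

A=(0,0), D=(10.00,0)
B = A + 2.00·(cos121°, sin121°) = (-1.0301, 1.7143)
|BD| = 11.1625
circle(B,9.00) ∩ circle(D,9.00): a=5.5813, h=7.0604
  candidates: C₊=(5.5693,7.8338) cross=78.812; C₋=(3.4006,-6.1195) cross=-78.812
  mode + wants cross > 0 → take C=(5.5693,7.8338) (cross=78.812)
ex = (C−B)/|BC| = (0.7333,0.6799); ey = (-0.6799,0.7333)
P = B + 2.40·ex + -1.04·ey = (1.4369,2.5836)

1.44 2.58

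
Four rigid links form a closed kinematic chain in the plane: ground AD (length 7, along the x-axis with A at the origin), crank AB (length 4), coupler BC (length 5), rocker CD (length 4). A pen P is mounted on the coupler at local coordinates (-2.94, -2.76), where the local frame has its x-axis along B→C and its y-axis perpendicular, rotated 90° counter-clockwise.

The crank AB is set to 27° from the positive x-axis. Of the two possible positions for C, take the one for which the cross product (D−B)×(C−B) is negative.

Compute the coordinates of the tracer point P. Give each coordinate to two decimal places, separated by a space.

0.32 4.21

A=(0,0), D=(7.00,0)
B = A + 4.00·(cos27°, sin27°) = (3.5640, 1.8160)
|BD| = 3.8863
circle(B,5.00) ∩ circle(D,4.00): a=3.1011, h=3.9222
  candidates: C₊=(8.1384,3.8346) cross=15.243; C₋=(4.4730,-3.1007) cross=-15.243
  mode - wants cross < 0 → take C=(4.4730,-3.1007) (cross=-15.243)
ex = (C−B)/|BC| = (0.1818,-0.9833); ey = (0.9833,0.1818)
P = B + -2.94·ex + -2.76·ey = (0.3155,4.2052)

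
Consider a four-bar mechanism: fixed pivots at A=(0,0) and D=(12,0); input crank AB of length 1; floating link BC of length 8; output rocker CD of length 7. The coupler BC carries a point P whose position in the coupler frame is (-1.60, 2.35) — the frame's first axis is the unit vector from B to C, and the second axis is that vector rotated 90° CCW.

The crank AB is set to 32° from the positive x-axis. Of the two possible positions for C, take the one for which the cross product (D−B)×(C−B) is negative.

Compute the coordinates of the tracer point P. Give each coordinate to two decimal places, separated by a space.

1.20 3.35

A=(0,0), D=(12.00,0)
B = A + 1.00·(cos32°, sin32°) = (0.8480, 0.5299)
|BD| = 11.1645
circle(B,8.00) ∩ circle(D,7.00): a=6.2540, h=4.9887
  candidates: C₊=(7.3318,5.2161) cross=55.696; C₋=(6.8583,-4.7500) cross=-55.696
  mode - wants cross < 0 → take C=(6.8583,-4.7500) (cross=-55.696)
ex = (C−B)/|BC| = (0.7513,-0.6600); ey = (0.6600,0.7513)
P = B + -1.60·ex + 2.35·ey = (1.1970,3.3514)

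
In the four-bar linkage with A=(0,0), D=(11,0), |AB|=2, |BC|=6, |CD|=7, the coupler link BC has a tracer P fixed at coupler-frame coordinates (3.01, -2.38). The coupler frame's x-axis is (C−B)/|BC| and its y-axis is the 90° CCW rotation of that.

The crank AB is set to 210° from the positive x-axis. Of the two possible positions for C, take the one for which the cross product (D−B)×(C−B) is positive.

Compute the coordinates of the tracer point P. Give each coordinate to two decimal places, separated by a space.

1.82 -2.45

A=(0,0), D=(11.00,0)
B = A + 2.00·(cos210°, sin210°) = (-1.7321, -1.0000)
|BD| = 12.7713
circle(B,6.00) ∩ circle(D,7.00): a=5.8767, h=1.2102
  candidates: C₊=(4.0318,0.6667) cross=15.456; C₋=(4.2213,-1.7464) cross=-15.456
  mode + wants cross > 0 → take C=(4.0318,0.6667) (cross=15.456)
ex = (C−B)/|BC| = (0.9606,0.2778); ey = (-0.2778,0.9606)
P = B + 3.01·ex + -2.38·ey = (1.8206,-2.4502)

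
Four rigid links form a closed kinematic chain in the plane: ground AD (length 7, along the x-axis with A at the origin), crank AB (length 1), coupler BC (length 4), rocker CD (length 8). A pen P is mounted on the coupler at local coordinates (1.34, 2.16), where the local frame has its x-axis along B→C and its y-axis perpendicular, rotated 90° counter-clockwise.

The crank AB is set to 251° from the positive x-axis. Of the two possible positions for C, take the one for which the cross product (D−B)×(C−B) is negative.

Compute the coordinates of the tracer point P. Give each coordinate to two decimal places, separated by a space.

A=(0,0), D=(7.00,0)
B = A + 1.00·(cos251°, sin251°) = (-0.3256, -0.9455)
|BD| = 7.3863
circle(B,4.00) ∩ circle(D,8.00): a=0.4439, h=3.9753
  candidates: C₊=(-0.3942,3.0539) cross=29.363; C₋=(0.6236,-4.8313) cross=-29.363
  mode - wants cross < 0 → take C=(0.6236,-4.8313) (cross=-29.363)
ex = (C−B)/|BC| = (0.2373,-0.9714); ey = (0.9714,0.2373)
P = B + 1.34·ex + 2.16·ey = (2.0907,-1.7347)

2.09 -1.73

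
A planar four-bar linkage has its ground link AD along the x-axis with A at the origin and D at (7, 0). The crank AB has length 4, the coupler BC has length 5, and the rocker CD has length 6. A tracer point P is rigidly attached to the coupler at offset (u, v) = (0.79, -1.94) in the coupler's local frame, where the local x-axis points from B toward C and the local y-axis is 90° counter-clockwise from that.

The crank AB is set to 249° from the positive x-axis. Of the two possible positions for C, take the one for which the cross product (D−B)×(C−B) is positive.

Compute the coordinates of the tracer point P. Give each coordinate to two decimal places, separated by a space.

A=(0,0), D=(7.00,0)
B = A + 4.00·(cos249°, sin249°) = (-1.4335, -3.7343)
|BD| = 9.2233
circle(B,5.00) ∩ circle(D,6.00): a=4.0153, h=2.9795
  candidates: C₊=(1.0317,0.6157) cross=27.480; C₋=(3.4443,-4.8329) cross=-27.480
  mode + wants cross > 0 → take C=(1.0317,0.6157) (cross=27.480)
ex = (C−B)/|BC| = (0.4930,0.8700); ey = (-0.8700,0.4930)
P = B + 0.79·ex + -1.94·ey = (0.6438,-4.0035)

0.64 -4.00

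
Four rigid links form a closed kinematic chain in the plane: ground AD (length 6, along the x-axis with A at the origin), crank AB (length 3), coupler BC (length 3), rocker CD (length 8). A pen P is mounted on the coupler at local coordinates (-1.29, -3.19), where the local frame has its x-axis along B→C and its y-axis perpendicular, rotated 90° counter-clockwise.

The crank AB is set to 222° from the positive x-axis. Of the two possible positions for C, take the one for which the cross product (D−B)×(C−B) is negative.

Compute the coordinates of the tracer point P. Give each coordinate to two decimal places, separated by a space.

-5.61 -2.66

A=(0,0), D=(6.00,0)
B = A + 3.00·(cos222°, sin222°) = (-2.2294, -2.0074)
|BD| = 8.4707
circle(B,3.00) ∩ circle(D,8.00): a=0.9889, h=2.8323
  candidates: C₊=(-1.9399,0.9786) cross=23.992; C₋=(-0.5975,-4.5247) cross=-23.992
  mode - wants cross < 0 → take C=(-0.5975,-4.5247) (cross=-23.992)
ex = (C−B)/|BC| = (0.5440,-0.8391); ey = (0.8391,0.5440)
P = B + -1.29·ex + -3.19·ey = (-5.6079,-2.6602)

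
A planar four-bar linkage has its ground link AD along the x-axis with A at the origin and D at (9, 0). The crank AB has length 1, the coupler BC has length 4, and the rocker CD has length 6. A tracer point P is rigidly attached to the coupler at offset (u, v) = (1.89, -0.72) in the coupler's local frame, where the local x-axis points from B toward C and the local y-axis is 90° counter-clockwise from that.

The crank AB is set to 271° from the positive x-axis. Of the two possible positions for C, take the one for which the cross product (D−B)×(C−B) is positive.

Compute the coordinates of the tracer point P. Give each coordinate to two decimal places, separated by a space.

A=(0,0), D=(9.00,0)
B = A + 1.00·(cos271°, sin271°) = (0.0175, -0.9998)
|BD| = 9.0380
circle(B,4.00) ∩ circle(D,6.00): a=3.4126, h=2.0867
  candidates: C₊=(3.1782,1.4516) cross=18.860; C₋=(3.6399,-2.6962) cross=-18.860
  mode + wants cross > 0 → take C=(3.1782,1.4516) (cross=18.860)
ex = (C−B)/|BC| = (0.7902,0.6129); ey = (-0.6129,0.7902)
P = B + 1.89·ex + -0.72·ey = (1.9522,-0.4105)

1.95 -0.41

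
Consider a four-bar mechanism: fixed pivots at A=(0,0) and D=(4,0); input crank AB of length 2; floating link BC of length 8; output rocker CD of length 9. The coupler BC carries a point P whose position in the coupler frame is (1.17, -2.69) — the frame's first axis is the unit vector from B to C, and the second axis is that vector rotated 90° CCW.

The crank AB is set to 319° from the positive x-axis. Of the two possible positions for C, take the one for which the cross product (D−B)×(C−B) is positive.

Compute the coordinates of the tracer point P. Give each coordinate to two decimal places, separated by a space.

A=(0,0), D=(4.00,0)
B = A + 2.00·(cos319°, sin319°) = (1.5094, -1.3121)
|BD| = 2.8151
circle(B,8.00) ∩ circle(D,9.00): a=-1.6119, h=7.8359
  candidates: C₊=(-3.5691,4.8692) cross=22.059; C₋=(3.7357,-8.9961) cross=-22.059
  mode + wants cross > 0 → take C=(-3.5691,4.8692) (cross=22.059)
ex = (C−B)/|BC| = (-0.6348,0.7727); ey = (-0.7727,-0.6348)
P = B + 1.17·ex + -2.69·ey = (2.8452,1.2995)

2.85 1.30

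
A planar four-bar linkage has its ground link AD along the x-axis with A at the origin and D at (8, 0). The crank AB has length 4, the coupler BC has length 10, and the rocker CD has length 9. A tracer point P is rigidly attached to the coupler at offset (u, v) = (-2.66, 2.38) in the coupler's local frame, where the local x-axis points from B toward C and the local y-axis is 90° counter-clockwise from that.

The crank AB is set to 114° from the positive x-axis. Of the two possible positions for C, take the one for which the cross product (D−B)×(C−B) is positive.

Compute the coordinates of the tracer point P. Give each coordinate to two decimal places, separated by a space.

A=(0,0), D=(8.00,0)
B = A + 4.00·(cos114°, sin114°) = (-1.6269, 3.6542)
|BD| = 10.2971
circle(B,10.00) ∩ circle(D,9.00): a=6.0712, h=7.9461
  candidates: C₊=(6.8689,8.9286) cross=81.822; C₋=(1.2292,-5.9293) cross=-81.822
  mode + wants cross > 0 → take C=(6.8689,8.9286) (cross=81.822)
ex = (C−B)/|BC| = (0.8496,0.5274); ey = (-0.5274,0.8496)
P = B + -2.66·ex + 2.38·ey = (-5.1422,4.2732)

-5.14 4.27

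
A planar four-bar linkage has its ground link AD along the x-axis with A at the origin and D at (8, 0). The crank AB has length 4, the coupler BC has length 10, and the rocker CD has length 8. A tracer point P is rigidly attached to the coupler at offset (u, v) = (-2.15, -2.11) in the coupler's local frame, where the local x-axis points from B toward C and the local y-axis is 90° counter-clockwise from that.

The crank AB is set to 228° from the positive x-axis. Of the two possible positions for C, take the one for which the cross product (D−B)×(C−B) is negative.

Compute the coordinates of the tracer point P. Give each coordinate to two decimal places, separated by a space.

A=(0,0), D=(8.00,0)
B = A + 4.00·(cos228°, sin228°) = (-2.6765, -2.9726)
|BD| = 11.0826
circle(B,10.00) ∩ circle(D,8.00): a=7.1655, h=6.9754
  candidates: C₊=(2.3555,5.6691) cross=77.306; C₋=(6.0973,-7.7704) cross=-77.306
  mode - wants cross < 0 → take C=(6.0973,-7.7704) (cross=-77.306)
ex = (C−B)/|BC| = (0.8774,-0.4798); ey = (0.4798,0.8774)
P = B + -2.15·ex + -2.11·ey = (-5.5753,-3.7923)

-5.58 -3.79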